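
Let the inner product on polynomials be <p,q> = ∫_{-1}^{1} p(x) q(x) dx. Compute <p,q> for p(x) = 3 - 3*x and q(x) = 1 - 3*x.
<p,q> = 12

Expand the product: p(x)·q(x) = 9*x^2 - 12*x + 3.
∫_{-1}^{1} of each monomial x^k gives [2/(k+1) if k even, 0 if k odd]. Integrating term-by-term (or equivalently evaluating the antiderivative F(x) = 3*x^3 - 6*x^2 + 3*x at the endpoints):
  F(1) − F(−1) = 0 − (-12) = 12.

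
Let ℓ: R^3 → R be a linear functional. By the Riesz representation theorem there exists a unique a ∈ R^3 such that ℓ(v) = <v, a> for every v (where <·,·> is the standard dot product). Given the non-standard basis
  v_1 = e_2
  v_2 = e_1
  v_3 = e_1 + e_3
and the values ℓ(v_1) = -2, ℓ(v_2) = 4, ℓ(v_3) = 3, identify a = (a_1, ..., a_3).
a = (4, -2, -1)

Write a = (a_1, ..., a_3) in the standard basis. For each basis vector v_i, ℓ(v_i) = <v_i, a> is a linear equation in the a_j's. Collect the n equations into a matrix system V a = ℓ, where row i of V is v_i (expressed in the standard basis). Since V is invertible (lower-triangular with 1s on the diagonal, up to permutation), solve by back-substitution:
  V =
[[0, 1, 0],
 [1, 0, 0],
 [1, 0, 1]]
  V a = (-2, 4, 3)
Solving gives a = (4, -2, -1).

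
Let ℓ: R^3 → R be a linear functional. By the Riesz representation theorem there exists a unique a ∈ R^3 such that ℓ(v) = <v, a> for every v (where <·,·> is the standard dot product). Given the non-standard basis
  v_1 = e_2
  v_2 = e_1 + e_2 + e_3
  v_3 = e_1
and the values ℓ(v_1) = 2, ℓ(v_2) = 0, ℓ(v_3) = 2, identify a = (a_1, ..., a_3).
a = (2, 2, -4)

Write a = (a_1, ..., a_3) in the standard basis. For each basis vector v_i, ℓ(v_i) = <v_i, a> is a linear equation in the a_j's. Collect the n equations into a matrix system V a = ℓ, where row i of V is v_i (expressed in the standard basis). Since V is invertible (lower-triangular with 1s on the diagonal, up to permutation), solve by back-substitution:
  V =
[[0, 1, 0],
 [1, 1, 1],
 [1, 0, 0]]
  V a = (2, 0, 2)
Solving gives a = (2, 2, -4).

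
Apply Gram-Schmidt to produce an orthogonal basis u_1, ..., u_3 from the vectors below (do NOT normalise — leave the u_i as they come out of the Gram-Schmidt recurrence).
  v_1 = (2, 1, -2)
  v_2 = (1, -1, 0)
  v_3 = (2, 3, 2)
Orthogonal basis:
  u_1 = (2, 1, -2)
  u_2 = (7/9, -10/9, 2/9)
  u_3 = (32/17, 32/17, 48/17)

Apply the Gram-Schmidt recurrence
  u_1 = v_1
  u_i = v_i − Σ_{j<i} ((v_i · u_j) / (u_j · u_j)) · u_j.

Step by step this gives:
  u_1 = (2, 1, -2)
  u_2 = (7/9, -10/9, 2/9)
  u_3 = (32/17, 32/17, 48/17)

Orthogonality check:
  u_2 · u_1 = 0 (should be 0)
  u_3 · u_1 = 0 (should be 0)
  u_3 · u_2 = 0 (should be 0)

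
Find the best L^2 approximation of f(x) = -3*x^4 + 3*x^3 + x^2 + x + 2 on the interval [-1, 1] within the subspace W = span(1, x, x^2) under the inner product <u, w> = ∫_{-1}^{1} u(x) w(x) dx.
g(x) = -11*x^2/7 + 14*x/5 + 79/35

The best approximation g ∈ W is the orthogonal projection of f onto W. Writing g = a_0 + a_1 x + a_2 x^2, the coefficients solve the normal equations G · a = b where
  G_{ij} = <φ_i, φ_j> and b_i = <f, φ_i>, with φ_0 = 1, φ_1 = x, φ_2 = x^2.
G =
  [2, 0, 2/3]
  [0, 2/3, 0]
  [2/3, 0, 2/5],
b = (52/15, 28/15, 92/105).
Solving gives a_0 = 79/35, a_1 = 14/5, a_2 = -11/7, so
  g(x) = -11*x^2/7 + 14*x/5 + 79/35.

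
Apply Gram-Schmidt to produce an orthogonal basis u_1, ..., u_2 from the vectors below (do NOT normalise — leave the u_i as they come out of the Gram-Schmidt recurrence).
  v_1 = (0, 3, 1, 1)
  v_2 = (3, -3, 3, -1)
Orthogonal basis:
  u_1 = (0, 3, 1, 1)
  u_2 = (3, -12/11, 40/11, -4/11)

Apply the Gram-Schmidt recurrence
  u_1 = v_1
  u_i = v_i − Σ_{j<i} ((v_i · u_j) / (u_j · u_j)) · u_j.

Step by step this gives:
  u_1 = (0, 3, 1, 1)
  u_2 = (3, -12/11, 40/11, -4/11)

Orthogonality check:
  u_2 · u_1 = 0 (should be 0)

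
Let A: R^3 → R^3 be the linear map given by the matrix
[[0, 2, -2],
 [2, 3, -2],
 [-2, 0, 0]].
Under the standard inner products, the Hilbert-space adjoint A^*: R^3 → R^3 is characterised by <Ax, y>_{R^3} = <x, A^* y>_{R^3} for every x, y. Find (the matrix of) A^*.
A^* = A^T =
[[0, 2, -2],
 [2, 3, 0],
 [-2, -2, 0]]

For real matrices with standard dot products, the defining identity <Ax, y> = <x, A^* y> gives (Ax)^T y = x^T (A^*) y, i.e. x^T A^T y = x^T (A^*) y. Since this holds for all x, y, we must have A^* = A^T. Therefore
A^* =
[[0, 2, -2],
 [2, 3, 0],
 [-2, -2, 0]].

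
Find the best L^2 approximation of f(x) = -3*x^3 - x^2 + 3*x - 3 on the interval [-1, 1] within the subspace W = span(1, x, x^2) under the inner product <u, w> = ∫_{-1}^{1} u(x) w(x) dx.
g(x) = -x^2 + 6*x/5 - 3

The best approximation g ∈ W is the orthogonal projection of f onto W. Writing g = a_0 + a_1 x + a_2 x^2, the coefficients solve the normal equations G · a = b where
  G_{ij} = <φ_i, φ_j> and b_i = <f, φ_i>, with φ_0 = 1, φ_1 = x, φ_2 = x^2.
G =
  [2, 0, 2/3]
  [0, 2/3, 0]
  [2/3, 0, 2/5],
b = (-20/3, 4/5, -12/5).
Solving gives a_0 = -3, a_1 = 6/5, a_2 = -1, so
  g(x) = -x^2 + 6*x/5 - 3.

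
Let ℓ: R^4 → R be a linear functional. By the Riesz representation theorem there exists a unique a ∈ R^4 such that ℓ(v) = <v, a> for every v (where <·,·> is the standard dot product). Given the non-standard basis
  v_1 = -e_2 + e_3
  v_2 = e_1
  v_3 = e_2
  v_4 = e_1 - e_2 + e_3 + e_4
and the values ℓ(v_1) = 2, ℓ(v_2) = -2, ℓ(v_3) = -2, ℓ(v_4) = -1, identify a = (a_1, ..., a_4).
a = (-2, -2, 0, -1)

Write a = (a_1, ..., a_4) in the standard basis. For each basis vector v_i, ℓ(v_i) = <v_i, a> is a linear equation in the a_j's. Collect the n equations into a matrix system V a = ℓ, where row i of V is v_i (expressed in the standard basis). Since V is invertible (lower-triangular with 1s on the diagonal, up to permutation), solve by back-substitution:
  V =
[[0, -1, 1, 0],
 [1, 0, 0, 0],
 [0, 1, 0, 0],
 [1, -1, 1, 1]]
  V a = (2, -2, -2, -1)
Solving gives a = (-2, -2, 0, -1).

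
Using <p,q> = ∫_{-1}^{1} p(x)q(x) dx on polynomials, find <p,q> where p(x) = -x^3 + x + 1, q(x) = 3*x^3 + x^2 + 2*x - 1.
<p,q> = -16/35

Expand the product: p(x)·q(x) = -3*x^6 - x^5 + x^4 + 5*x^3 + 3*x^2 + x - 1.
∫_{-1}^{1} of each monomial x^k gives [2/(k+1) if k even, 0 if k odd]. Integrating term-by-term (or equivalently evaluating the antiderivative F(x) = -3*x^7/7 - x^6/6 + x^5/5 + 5*x^4/4 + x^3 + x^2/2 - x at the endpoints):
  F(1) − F(−1) = 569/420 − (761/420) = -16/35.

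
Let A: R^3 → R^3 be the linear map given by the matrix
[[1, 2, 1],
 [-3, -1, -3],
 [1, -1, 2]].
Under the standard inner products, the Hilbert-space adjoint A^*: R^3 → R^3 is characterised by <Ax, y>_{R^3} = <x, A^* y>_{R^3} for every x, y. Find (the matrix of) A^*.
A^* = A^T =
[[1, -3, 1],
 [2, -1, -1],
 [1, -3, 2]]

For real matrices with standard dot products, the defining identity <Ax, y> = <x, A^* y> gives (Ax)^T y = x^T (A^*) y, i.e. x^T A^T y = x^T (A^*) y. Since this holds for all x, y, we must have A^* = A^T. Therefore
A^* =
[[1, -3, 1],
 [2, -1, -1],
 [1, -3, 2]].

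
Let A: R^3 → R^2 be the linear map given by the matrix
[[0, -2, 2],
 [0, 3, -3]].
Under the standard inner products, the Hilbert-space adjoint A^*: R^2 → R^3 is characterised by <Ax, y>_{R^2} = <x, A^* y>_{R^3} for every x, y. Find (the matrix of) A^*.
A^* = A^T =
[[0, 0],
 [-2, 3],
 [2, -3]]

For real matrices with standard dot products, the defining identity <Ax, y> = <x, A^* y> gives (Ax)^T y = x^T (A^*) y, i.e. x^T A^T y = x^T (A^*) y. Since this holds for all x, y, we must have A^* = A^T. Therefore
A^* =
[[0, 0],
 [-2, 3],
 [2, -3]].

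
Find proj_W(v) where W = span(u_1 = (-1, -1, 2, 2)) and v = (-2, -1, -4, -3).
proj_W(v) = (11/10, 11/10, -11/5, -11/5)

Set up U = [u_1 | ... | u_1] ∈ R^(4×1). The projector onto W = col(U) is P = U (U^T U)^(-1) U^T.
Compute U^T U =
  [10],
and U^T v = (-11).
Solve U^T U · c = U^T v for the coefficients: c = (-11/10). The projection is proj_W(v) = U c.
Check: (v - proj_W(v)) · u_1 = 0  (should be 0).
Result: proj_W(v) = (11/10, 11/10, -11/5, -11/5).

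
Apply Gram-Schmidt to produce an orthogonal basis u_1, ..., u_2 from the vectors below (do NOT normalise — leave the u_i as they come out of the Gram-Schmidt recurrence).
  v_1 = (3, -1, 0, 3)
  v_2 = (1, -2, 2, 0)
Orthogonal basis:
  u_1 = (3, -1, 0, 3)
  u_2 = (4/19, -33/19, 2, -15/19)

Apply the Gram-Schmidt recurrence
  u_1 = v_1
  u_i = v_i − Σ_{j<i} ((v_i · u_j) / (u_j · u_j)) · u_j.

Step by step this gives:
  u_1 = (3, -1, 0, 3)
  u_2 = (4/19, -33/19, 2, -15/19)

Orthogonality check:
  u_2 · u_1 = 0 (should be 0)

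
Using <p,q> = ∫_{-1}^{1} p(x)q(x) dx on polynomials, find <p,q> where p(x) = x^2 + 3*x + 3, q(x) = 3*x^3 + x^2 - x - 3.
<p,q> = -16

Expand the product: p(x)·q(x) = 3*x^5 + 10*x^4 + 11*x^3 - 3*x^2 - 12*x - 9.
∫_{-1}^{1} of each monomial x^k gives [2/(k+1) if k even, 0 if k odd]. Integrating term-by-term (or equivalently evaluating the antiderivative F(x) = x^6/2 + 2*x^5 + 11*x^4/4 - x^3 - 6*x^2 - 9*x at the endpoints):
  F(1) − F(−1) = -43/4 − (21/4) = -16.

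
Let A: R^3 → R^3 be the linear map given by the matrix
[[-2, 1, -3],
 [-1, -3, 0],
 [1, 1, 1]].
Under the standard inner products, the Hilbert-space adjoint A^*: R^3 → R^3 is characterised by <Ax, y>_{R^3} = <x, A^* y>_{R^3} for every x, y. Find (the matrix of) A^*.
A^* = A^T =
[[-2, -1, 1],
 [1, -3, 1],
 [-3, 0, 1]]

For real matrices with standard dot products, the defining identity <Ax, y> = <x, A^* y> gives (Ax)^T y = x^T (A^*) y, i.e. x^T A^T y = x^T (A^*) y. Since this holds for all x, y, we must have A^* = A^T. Therefore
A^* =
[[-2, -1, 1],
 [1, -3, 1],
 [-3, 0, 1]].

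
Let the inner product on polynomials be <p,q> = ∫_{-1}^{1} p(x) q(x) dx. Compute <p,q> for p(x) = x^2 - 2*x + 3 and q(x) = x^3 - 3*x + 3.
<p,q> = 116/5

Expand the product: p(x)·q(x) = x^5 - 2*x^4 + 9*x^2 - 15*x + 9.
∫_{-1}^{1} of each monomial x^k gives [2/(k+1) if k even, 0 if k odd]. Integrating term-by-term (or equivalently evaluating the antiderivative F(x) = x^6/6 - 2*x^5/5 + 3*x^3 - 15*x^2/2 + 9*x at the endpoints):
  F(1) − F(−1) = 64/15 − (-284/15) = 116/5.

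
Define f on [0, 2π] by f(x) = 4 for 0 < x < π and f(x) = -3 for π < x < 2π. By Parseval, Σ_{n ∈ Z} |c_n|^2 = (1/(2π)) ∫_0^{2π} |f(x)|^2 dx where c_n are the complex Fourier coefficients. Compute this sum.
Σ |c_n|^2 = 25/2

Parseval equates the L^2 energy of f (normalised by 1/(2π)) with the ℓ^2 sum of its Fourier coefficients: (1/(2π)) ∫_0^{2π} |f|^2 = Σ |c_n|^2.
Compute the left side: (1/(2π)) [∫_0^π 4^2 dx + ∫_π^{2π} (-3)^2 dx] = (1/(2π)) · (16π + 9π) = (16 + 9)/2 = 25/2.
So Σ_{n ∈ Z} |c_n|^2 = 25/2.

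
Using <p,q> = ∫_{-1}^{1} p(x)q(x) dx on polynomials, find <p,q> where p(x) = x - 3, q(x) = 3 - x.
<p,q> = -56/3

Expand the product: p(x)·q(x) = -x^2 + 6*x - 9.
∫_{-1}^{1} of each monomial x^k gives [2/(k+1) if k even, 0 if k odd]. Integrating term-by-term (or equivalently evaluating the antiderivative F(x) = -x^3/3 + 3*x^2 - 9*x at the endpoints):
  F(1) − F(−1) = -19/3 − (37/3) = -56/3.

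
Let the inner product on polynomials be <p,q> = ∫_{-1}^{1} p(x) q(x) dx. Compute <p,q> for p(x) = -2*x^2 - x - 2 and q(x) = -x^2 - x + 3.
<p,q> = -66/5

Expand the product: p(x)·q(x) = 2*x^4 + 3*x^3 - 3*x^2 - x - 6.
∫_{-1}^{1} of each monomial x^k gives [2/(k+1) if k even, 0 if k odd]. Integrating term-by-term (or equivalently evaluating the antiderivative F(x) = 2*x^5/5 + 3*x^4/4 - x^3 - x^2/2 - 6*x at the endpoints):
  F(1) − F(−1) = -127/20 − (137/20) = -66/5.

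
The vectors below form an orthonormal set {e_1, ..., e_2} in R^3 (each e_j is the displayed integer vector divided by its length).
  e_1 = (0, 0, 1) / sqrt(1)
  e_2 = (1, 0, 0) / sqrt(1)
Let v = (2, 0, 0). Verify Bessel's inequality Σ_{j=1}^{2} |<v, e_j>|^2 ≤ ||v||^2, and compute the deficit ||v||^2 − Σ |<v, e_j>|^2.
Σ |<v, e_j>|^2 = 4; ||v||^2 = 4; deficit = 0

Write each e_j = u_j / sqrt(<u_j, u_j>) where u_j is the displayed integer vector. Then <v, e_j> = <v, u_j> / sqrt(<u_j, u_j>), so |<v, e_j>|^2 = <v, u_j>^2 / <u_j, u_j>.
Coefficients: <v, e_1> = 0/sqrt(1), <v, e_2> = 2/sqrt(1).
Square and sum: Σ |<v, e_j>|^2 = 4.
Compute ||v||^2 = v·v = 4.
Deficit = 4 − 4 = 0 ≥ 0, confirming Bessel's inequality. (The deficit equals ||v − Σ <v,e_j> e_j||^2, the squared distance from v to span{e_j}.)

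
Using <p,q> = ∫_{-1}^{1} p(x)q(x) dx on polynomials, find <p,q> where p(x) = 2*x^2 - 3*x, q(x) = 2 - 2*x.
<p,q> = 20/3

Expand the product: p(x)·q(x) = -4*x^3 + 10*x^2 - 6*x.
∫_{-1}^{1} of each monomial x^k gives [2/(k+1) if k even, 0 if k odd]. Integrating term-by-term (or equivalently evaluating the antiderivative F(x) = -x^4 + 10*x^3/3 - 3*x^2 at the endpoints):
  F(1) − F(−1) = -2/3 − (-22/3) = 20/3.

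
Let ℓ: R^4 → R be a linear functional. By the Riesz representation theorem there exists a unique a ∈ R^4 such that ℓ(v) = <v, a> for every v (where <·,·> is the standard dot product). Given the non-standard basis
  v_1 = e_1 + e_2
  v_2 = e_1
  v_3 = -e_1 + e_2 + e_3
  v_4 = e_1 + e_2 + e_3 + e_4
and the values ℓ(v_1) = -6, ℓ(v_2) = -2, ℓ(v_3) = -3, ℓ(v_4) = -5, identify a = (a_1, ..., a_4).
a = (-2, -4, -1, 2)

Write a = (a_1, ..., a_4) in the standard basis. For each basis vector v_i, ℓ(v_i) = <v_i, a> is a linear equation in the a_j's. Collect the n equations into a matrix system V a = ℓ, where row i of V is v_i (expressed in the standard basis). Since V is invertible (lower-triangular with 1s on the diagonal, up to permutation), solve by back-substitution:
  V =
[[1, 1, 0, 0],
 [1, 0, 0, 0],
 [-1, 1, 1, 0],
 [1, 1, 1, 1]]
  V a = (-6, -2, -3, -5)
Solving gives a = (-2, -4, -1, 2).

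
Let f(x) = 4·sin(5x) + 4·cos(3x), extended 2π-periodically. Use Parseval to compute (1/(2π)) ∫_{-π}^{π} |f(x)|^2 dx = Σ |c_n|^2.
Σ |c_n|^2 = 16

Expand |f|^2 and use orthogonality of {sin(nx), cos(mx)} on [-π, π]:
  ∫_{-π}^{π} sin(nx)^2 dx = π, ∫ cos(mx)^2 dx = π, and cross terms integrate to 0.
So ∫_{-π}^{π} f(x)^2 dx = 4^2 · π + 4^2 · π = (16 + 16)π.
Divide by 2π: (16 + 16)/2 = 16.
By Parseval, this equals Σ |c_n|^2.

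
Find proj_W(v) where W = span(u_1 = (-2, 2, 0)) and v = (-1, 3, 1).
proj_W(v) = (-2, 2, 0)

Set up U = [u_1 | ... | u_1] ∈ R^(3×1). The projector onto W = col(U) is P = U (U^T U)^(-1) U^T.
Compute U^T U =
  [8],
and U^T v = (8).
Solve U^T U · c = U^T v for the coefficients: c = (1). The projection is proj_W(v) = U c.
Check: (v - proj_W(v)) · u_1 = 0  (should be 0).
Result: proj_W(v) = (-2, 2, 0).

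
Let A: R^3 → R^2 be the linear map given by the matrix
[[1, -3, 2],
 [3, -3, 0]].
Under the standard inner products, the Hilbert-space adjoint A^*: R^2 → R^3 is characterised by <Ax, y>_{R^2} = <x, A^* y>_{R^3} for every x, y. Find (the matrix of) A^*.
A^* = A^T =
[[1, 3],
 [-3, -3],
 [2, 0]]

For real matrices with standard dot products, the defining identity <Ax, y> = <x, A^* y> gives (Ax)^T y = x^T (A^*) y, i.e. x^T A^T y = x^T (A^*) y. Since this holds for all x, y, we must have A^* = A^T. Therefore
A^* =
[[1, 3],
 [-3, -3],
 [2, 0]].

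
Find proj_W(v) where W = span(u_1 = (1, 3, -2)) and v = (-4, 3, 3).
proj_W(v) = (-1/14, -3/14, 1/7)

Set up U = [u_1 | ... | u_1] ∈ R^(3×1). The projector onto W = col(U) is P = U (U^T U)^(-1) U^T.
Compute U^T U =
  [14],
and U^T v = (-1).
Solve U^T U · c = U^T v for the coefficients: c = (-1/14). The projection is proj_W(v) = U c.
Check: (v - proj_W(v)) · u_1 = 0  (should be 0).
Result: proj_W(v) = (-1/14, -3/14, 1/7).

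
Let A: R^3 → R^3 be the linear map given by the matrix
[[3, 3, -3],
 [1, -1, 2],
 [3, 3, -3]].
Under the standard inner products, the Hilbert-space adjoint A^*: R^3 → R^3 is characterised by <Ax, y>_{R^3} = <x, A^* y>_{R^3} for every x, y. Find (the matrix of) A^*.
A^* = A^T =
[[3, 1, 3],
 [3, -1, 3],
 [-3, 2, -3]]

For real matrices with standard dot products, the defining identity <Ax, y> = <x, A^* y> gives (Ax)^T y = x^T (A^*) y, i.e. x^T A^T y = x^T (A^*) y. Since this holds for all x, y, we must have A^* = A^T. Therefore
A^* =
[[3, 1, 3],
 [3, -1, 3],
 [-3, 2, -3]].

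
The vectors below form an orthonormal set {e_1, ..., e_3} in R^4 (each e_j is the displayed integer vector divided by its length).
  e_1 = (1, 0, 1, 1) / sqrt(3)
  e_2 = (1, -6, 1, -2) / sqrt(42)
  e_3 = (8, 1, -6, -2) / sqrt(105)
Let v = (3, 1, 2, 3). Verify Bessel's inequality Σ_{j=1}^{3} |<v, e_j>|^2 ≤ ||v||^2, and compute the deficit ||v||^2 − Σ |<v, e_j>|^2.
Σ |<v, e_j>|^2 = 689/30; ||v||^2 = 23; deficit = 1/30

Write each e_j = u_j / sqrt(<u_j, u_j>) where u_j is the displayed integer vector. Then <v, e_j> = <v, u_j> / sqrt(<u_j, u_j>), so |<v, e_j>|^2 = <v, u_j>^2 / <u_j, u_j>.
Coefficients: <v, e_1> = 8/sqrt(3), <v, e_2> = -7/sqrt(42), <v, e_3> = 7/sqrt(105).
Square and sum: Σ |<v, e_j>|^2 = 689/30.
Compute ||v||^2 = v·v = 23.
Deficit = 23 − 689/30 = 1/30 ≥ 0, confirming Bessel's inequality. (The deficit equals ||v − Σ <v,e_j> e_j||^2, the squared distance from v to span{e_j}.)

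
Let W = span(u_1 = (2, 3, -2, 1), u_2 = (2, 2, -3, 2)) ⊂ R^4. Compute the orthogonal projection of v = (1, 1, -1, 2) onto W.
proj_W(v) = (1, 5/6, -5/3, 7/6)

Set up U = [u_1 | ... | u_2] ∈ R^(4×2). The projector onto W = col(U) is P = U (U^T U)^(-1) U^T.
Compute U^T U =
  [18, 18]
  [18, 21],
and U^T v = (9, 11).
Solve U^T U · c = U^T v for the coefficients: c = (-1/6, 2/3). The projection is proj_W(v) = U c.
Check: (v - proj_W(v)) · u_1 = 0  (should be 0).
Check: (v - proj_W(v)) · u_2 = 0  (should be 0).
Result: proj_W(v) = (1, 5/6, -5/3, 7/6).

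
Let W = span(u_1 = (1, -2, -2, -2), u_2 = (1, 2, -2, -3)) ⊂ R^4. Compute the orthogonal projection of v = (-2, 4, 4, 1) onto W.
proj_W(v) = (-50/37, 160/37, 100/37, 85/37)

Set up U = [u_1 | ... | u_2] ∈ R^(4×2). The projector onto W = col(U) is P = U (U^T U)^(-1) U^T.
Compute U^T U =
  [13, 7]
  [7, 18],
and U^T v = (-20, -5).
Solve U^T U · c = U^T v for the coefficients: c = (-65/37, 15/37). The projection is proj_W(v) = U c.
Check: (v - proj_W(v)) · u_1 = 0  (should be 0).
Check: (v - proj_W(v)) · u_2 = 0  (should be 0).
Result: proj_W(v) = (-50/37, 160/37, 100/37, 85/37).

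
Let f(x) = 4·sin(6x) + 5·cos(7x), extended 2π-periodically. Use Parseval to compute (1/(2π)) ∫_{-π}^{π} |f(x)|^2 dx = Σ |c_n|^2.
Σ |c_n|^2 = 41/2

Expand |f|^2 and use orthogonality of {sin(nx), cos(mx)} on [-π, π]:
  ∫_{-π}^{π} sin(nx)^2 dx = π, ∫ cos(mx)^2 dx = π, and cross terms integrate to 0.
So ∫_{-π}^{π} f(x)^2 dx = 4^2 · π + 5^2 · π = (16 + 25)π.
Divide by 2π: (16 + 25)/2 = 41/2.
By Parseval, this equals Σ |c_n|^2.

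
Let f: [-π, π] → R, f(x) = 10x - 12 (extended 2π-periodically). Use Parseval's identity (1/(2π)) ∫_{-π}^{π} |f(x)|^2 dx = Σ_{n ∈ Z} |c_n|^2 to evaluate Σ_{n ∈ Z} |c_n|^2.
Σ |c_n|^2 = 100π^2/3 + 144

Expand and integrate term by term over [-π, π]:
  ∫ (10x)^2 dx = 100·(2π^3/3); ∫ 2·10·(-12)·x dx = 0 (odd integrand); ∫ (-12)^2 dx = 144·2π.
So (1/(2π)) ∫_{-π}^{π} (10x - 12)^2 dx = 100π^2/3 + 144 = 100π^2/3 + 144.
Parseval ⇒ Σ |c_n|^2 = 100π^2/3 + 144.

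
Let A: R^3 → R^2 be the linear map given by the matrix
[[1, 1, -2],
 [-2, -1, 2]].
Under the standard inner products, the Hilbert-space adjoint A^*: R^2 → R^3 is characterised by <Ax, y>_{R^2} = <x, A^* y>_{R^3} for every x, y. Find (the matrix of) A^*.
A^* = A^T =
[[1, -2],
 [1, -1],
 [-2, 2]]

For real matrices with standard dot products, the defining identity <Ax, y> = <x, A^* y> gives (Ax)^T y = x^T (A^*) y, i.e. x^T A^T y = x^T (A^*) y. Since this holds for all x, y, we must have A^* = A^T. Therefore
A^* =
[[1, -2],
 [1, -1],
 [-2, 2]].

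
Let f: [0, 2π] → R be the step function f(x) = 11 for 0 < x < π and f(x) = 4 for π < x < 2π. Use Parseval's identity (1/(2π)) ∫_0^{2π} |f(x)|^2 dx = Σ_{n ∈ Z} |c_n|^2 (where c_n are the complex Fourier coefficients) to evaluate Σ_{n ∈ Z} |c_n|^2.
Σ |c_n|^2 = 137/2

Parseval equates the L^2 energy of f (normalised by 1/(2π)) with the ℓ^2 sum of its Fourier coefficients: (1/(2π)) ∫_0^{2π} |f|^2 = Σ |c_n|^2.
Compute the left side: (1/(2π)) [∫_0^π 11^2 dx + ∫_π^{2π} 4^2 dx] = (1/(2π)) · (121π + 16π) = (121 + 16)/2 = 137/2.
So Σ_{n ∈ Z} |c_n|^2 = 137/2.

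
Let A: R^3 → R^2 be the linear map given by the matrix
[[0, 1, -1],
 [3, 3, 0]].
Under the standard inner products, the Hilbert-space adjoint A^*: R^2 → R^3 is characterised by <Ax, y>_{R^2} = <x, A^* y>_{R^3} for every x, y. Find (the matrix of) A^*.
A^* = A^T =
[[0, 3],
 [1, 3],
 [-1, 0]]

For real matrices with standard dot products, the defining identity <Ax, y> = <x, A^* y> gives (Ax)^T y = x^T (A^*) y, i.e. x^T A^T y = x^T (A^*) y. Since this holds for all x, y, we must have A^* = A^T. Therefore
A^* =
[[0, 3],
 [1, 3],
 [-1, 0]].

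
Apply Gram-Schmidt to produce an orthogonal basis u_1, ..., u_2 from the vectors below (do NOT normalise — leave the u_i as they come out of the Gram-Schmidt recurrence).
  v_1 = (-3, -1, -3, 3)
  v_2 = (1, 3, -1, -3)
Orthogonal basis:
  u_1 = (-3, -1, -3, 3)
  u_2 = (-2/7, 18/7, -16/7, -12/7)

Apply the Gram-Schmidt recurrence
  u_1 = v_1
  u_i = v_i − Σ_{j<i} ((v_i · u_j) / (u_j · u_j)) · u_j.

Step by step this gives:
  u_1 = (-3, -1, -3, 3)
  u_2 = (-2/7, 18/7, -16/7, -12/7)

Orthogonality check:
  u_2 · u_1 = 0 (should be 0)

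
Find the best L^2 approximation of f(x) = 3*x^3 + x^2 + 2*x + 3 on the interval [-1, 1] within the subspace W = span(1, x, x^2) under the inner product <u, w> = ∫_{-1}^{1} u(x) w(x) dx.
g(x) = x^2 + 19*x/5 + 3

The best approximation g ∈ W is the orthogonal projection of f onto W. Writing g = a_0 + a_1 x + a_2 x^2, the coefficients solve the normal equations G · a = b where
  G_{ij} = <φ_i, φ_j> and b_i = <f, φ_i>, with φ_0 = 1, φ_1 = x, φ_2 = x^2.
G =
  [2, 0, 2/3]
  [0, 2/3, 0]
  [2/3, 0, 2/5],
b = (20/3, 38/15, 12/5).
Solving gives a_0 = 3, a_1 = 19/5, a_2 = 1, so
  g(x) = x^2 + 19*x/5 + 3.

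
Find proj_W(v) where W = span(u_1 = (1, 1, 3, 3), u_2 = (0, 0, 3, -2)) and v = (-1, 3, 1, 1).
proj_W(v) = (101/251, 101/251, 291/251, 311/251)

Set up U = [u_1 | ... | u_2] ∈ R^(4×2). The projector onto W = col(U) is P = U (U^T U)^(-1) U^T.
Compute U^T U =
  [20, 3]
  [3, 13],
and U^T v = (8, 1).
Solve U^T U · c = U^T v for the coefficients: c = (101/251, -4/251). The projection is proj_W(v) = U c.
Check: (v - proj_W(v)) · u_1 = 0  (should be 0).
Check: (v - proj_W(v)) · u_2 = 0  (should be 0).
Result: proj_W(v) = (101/251, 101/251, 291/251, 311/251).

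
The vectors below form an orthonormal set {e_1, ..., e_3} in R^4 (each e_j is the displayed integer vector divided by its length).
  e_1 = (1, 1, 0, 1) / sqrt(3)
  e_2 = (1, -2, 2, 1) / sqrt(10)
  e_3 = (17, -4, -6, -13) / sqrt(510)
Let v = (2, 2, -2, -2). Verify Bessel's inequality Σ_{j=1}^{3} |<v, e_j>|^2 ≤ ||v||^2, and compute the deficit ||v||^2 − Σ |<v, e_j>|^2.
Σ |<v, e_j>|^2 = 268/17; ||v||^2 = 16; deficit = 4/17

Write each e_j = u_j / sqrt(<u_j, u_j>) where u_j is the displayed integer vector. Then <v, e_j> = <v, u_j> / sqrt(<u_j, u_j>), so |<v, e_j>|^2 = <v, u_j>^2 / <u_j, u_j>.
Coefficients: <v, e_1> = 2/sqrt(3), <v, e_2> = -8/sqrt(10), <v, e_3> = 64/sqrt(510).
Square and sum: Σ |<v, e_j>|^2 = 268/17.
Compute ||v||^2 = v·v = 16.
Deficit = 16 − 268/17 = 4/17 ≥ 0, confirming Bessel's inequality. (The deficit equals ||v − Σ <v,e_j> e_j||^2, the squared distance from v to span{e_j}.)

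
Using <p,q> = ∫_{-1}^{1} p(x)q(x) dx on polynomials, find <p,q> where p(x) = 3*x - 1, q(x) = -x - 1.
<p,q> = 0

Expand the product: p(x)·q(x) = -3*x^2 - 2*x + 1.
∫_{-1}^{1} of each monomial x^k gives [2/(k+1) if k even, 0 if k odd]. Integrating term-by-term (or equivalently evaluating the antiderivative F(x) = -x^3 - x^2 + x at the endpoints):
  F(1) − F(−1) = -1 − (-1) = 0.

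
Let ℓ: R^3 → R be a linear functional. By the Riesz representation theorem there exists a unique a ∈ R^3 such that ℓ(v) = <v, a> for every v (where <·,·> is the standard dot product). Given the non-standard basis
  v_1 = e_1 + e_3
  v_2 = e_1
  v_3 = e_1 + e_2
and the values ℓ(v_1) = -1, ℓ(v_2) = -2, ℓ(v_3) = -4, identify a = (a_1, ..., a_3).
a = (-2, -2, 1)

Write a = (a_1, ..., a_3) in the standard basis. For each basis vector v_i, ℓ(v_i) = <v_i, a> is a linear equation in the a_j's. Collect the n equations into a matrix system V a = ℓ, where row i of V is v_i (expressed in the standard basis). Since V is invertible (lower-triangular with 1s on the diagonal, up to permutation), solve by back-substitution:
  V =
[[1, 0, 1],
 [1, 0, 0],
 [1, 1, 0]]
  V a = (-1, -2, -4)
Solving gives a = (-2, -2, 1).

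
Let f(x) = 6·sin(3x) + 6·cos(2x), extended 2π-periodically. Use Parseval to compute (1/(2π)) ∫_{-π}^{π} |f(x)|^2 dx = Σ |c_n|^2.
Σ |c_n|^2 = 36

Expand |f|^2 and use orthogonality of {sin(nx), cos(mx)} on [-π, π]:
  ∫_{-π}^{π} sin(nx)^2 dx = π, ∫ cos(mx)^2 dx = π, and cross terms integrate to 0.
So ∫_{-π}^{π} f(x)^2 dx = 6^2 · π + 6^2 · π = (36 + 36)π.
Divide by 2π: (36 + 36)/2 = 36.
By Parseval, this equals Σ |c_n|^2.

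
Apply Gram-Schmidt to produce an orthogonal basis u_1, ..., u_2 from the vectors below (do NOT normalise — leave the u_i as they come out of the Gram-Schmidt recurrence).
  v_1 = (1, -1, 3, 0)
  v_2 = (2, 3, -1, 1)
Orthogonal basis:
  u_1 = (1, -1, 3, 0)
  u_2 = (26/11, 29/11, 1/11, 1)

Apply the Gram-Schmidt recurrence
  u_1 = v_1
  u_i = v_i − Σ_{j<i} ((v_i · u_j) / (u_j · u_j)) · u_j.

Step by step this gives:
  u_1 = (1, -1, 3, 0)
  u_2 = (26/11, 29/11, 1/11, 1)

Orthogonality check:
  u_2 · u_1 = 0 (should be 0)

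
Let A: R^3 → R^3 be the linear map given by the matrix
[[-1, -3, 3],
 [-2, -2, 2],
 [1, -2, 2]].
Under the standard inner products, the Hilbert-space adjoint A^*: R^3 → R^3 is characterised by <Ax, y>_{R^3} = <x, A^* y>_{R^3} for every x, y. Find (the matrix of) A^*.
A^* = A^T =
[[-1, -2, 1],
 [-3, -2, -2],
 [3, 2, 2]]

For real matrices with standard dot products, the defining identity <Ax, y> = <x, A^* y> gives (Ax)^T y = x^T (A^*) y, i.e. x^T A^T y = x^T (A^*) y. Since this holds for all x, y, we must have A^* = A^T. Therefore
A^* =
[[-1, -2, 1],
 [-3, -2, -2],
 [3, 2, 2]].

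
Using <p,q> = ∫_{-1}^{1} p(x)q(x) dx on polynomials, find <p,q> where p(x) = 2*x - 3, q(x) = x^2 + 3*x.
<p,q> = 2

Expand the product: p(x)·q(x) = 2*x^3 + 3*x^2 - 9*x.
∫_{-1}^{1} of each monomial x^k gives [2/(k+1) if k even, 0 if k odd]. Integrating term-by-term (or equivalently evaluating the antiderivative F(x) = x^4/2 + x^3 - 9*x^2/2 at the endpoints):
  F(1) − F(−1) = -3 − (-5) = 2.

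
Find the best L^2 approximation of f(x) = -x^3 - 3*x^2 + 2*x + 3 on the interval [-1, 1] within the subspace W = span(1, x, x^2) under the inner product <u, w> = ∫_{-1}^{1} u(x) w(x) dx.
g(x) = -3*x^2 + 7*x/5 + 3

The best approximation g ∈ W is the orthogonal projection of f onto W. Writing g = a_0 + a_1 x + a_2 x^2, the coefficients solve the normal equations G · a = b where
  G_{ij} = <φ_i, φ_j> and b_i = <f, φ_i>, with φ_0 = 1, φ_1 = x, φ_2 = x^2.
G =
  [2, 0, 2/3]
  [0, 2/3, 0]
  [2/3, 0, 2/5],
b = (4, 14/15, 4/5).
Solving gives a_0 = 3, a_1 = 7/5, a_2 = -3, so
  g(x) = -3*x^2 + 7*x/5 + 3.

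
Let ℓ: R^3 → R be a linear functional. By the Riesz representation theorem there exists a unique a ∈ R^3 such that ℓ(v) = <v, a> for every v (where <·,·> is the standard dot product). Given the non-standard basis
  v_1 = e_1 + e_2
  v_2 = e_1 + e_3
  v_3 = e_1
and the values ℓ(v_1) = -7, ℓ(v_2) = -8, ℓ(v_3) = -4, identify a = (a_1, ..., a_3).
a = (-4, -3, -4)

Write a = (a_1, ..., a_3) in the standard basis. For each basis vector v_i, ℓ(v_i) = <v_i, a> is a linear equation in the a_j's. Collect the n equations into a matrix system V a = ℓ, where row i of V is v_i (expressed in the standard basis). Since V is invertible (lower-triangular with 1s on the diagonal, up to permutation), solve by back-substitution:
  V =
[[1, 1, 0],
 [1, 0, 1],
 [1, 0, 0]]
  V a = (-7, -8, -4)
Solving gives a = (-4, -3, -4).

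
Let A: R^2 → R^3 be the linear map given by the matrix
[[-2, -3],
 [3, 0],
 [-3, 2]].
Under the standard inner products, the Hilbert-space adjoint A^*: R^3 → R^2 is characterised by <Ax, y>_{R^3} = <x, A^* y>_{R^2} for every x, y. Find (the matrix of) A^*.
A^* = A^T =
[[-2, 3, -3],
 [-3, 0, 2]]

For real matrices with standard dot products, the defining identity <Ax, y> = <x, A^* y> gives (Ax)^T y = x^T (A^*) y, i.e. x^T A^T y = x^T (A^*) y. Since this holds for all x, y, we must have A^* = A^T. Therefore
A^* =
[[-2, 3, -3],
 [-3, 0, 2]].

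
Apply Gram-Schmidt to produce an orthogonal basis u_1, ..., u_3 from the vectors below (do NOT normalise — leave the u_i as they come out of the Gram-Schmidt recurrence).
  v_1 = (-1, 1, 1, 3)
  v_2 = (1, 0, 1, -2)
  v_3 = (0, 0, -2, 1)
Orthogonal basis:
  u_1 = (-1, 1, 1, 3)
  u_2 = (1/2, 1/2, 3/2, -1/2)
  u_3 = (2/3, 1/2, -1/3, 1/6)

Apply the Gram-Schmidt recurrence
  u_1 = v_1
  u_i = v_i − Σ_{j<i} ((v_i · u_j) / (u_j · u_j)) · u_j.

Step by step this gives:
  u_1 = (-1, 1, 1, 3)
  u_2 = (1/2, 1/2, 3/2, -1/2)
  u_3 = (2/3, 1/2, -1/3, 1/6)

Orthogonality check:
  u_2 · u_1 = 0 (should be 0)
  u_3 · u_1 = 0 (should be 0)
  u_3 · u_2 = 0 (should be 0)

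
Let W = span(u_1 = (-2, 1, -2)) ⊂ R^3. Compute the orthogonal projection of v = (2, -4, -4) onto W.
proj_W(v) = (0, 0, 0)

Set up U = [u_1 | ... | u_1] ∈ R^(3×1). The projector onto W = col(U) is P = U (U^T U)^(-1) U^T.
Compute U^T U =
  [9],
and U^T v = (0).
Solve U^T U · c = U^T v for the coefficients: c = (0). The projection is proj_W(v) = U c.
Check: (v - proj_W(v)) · u_1 = 0  (should be 0).
Result: proj_W(v) = (0, 0, 0).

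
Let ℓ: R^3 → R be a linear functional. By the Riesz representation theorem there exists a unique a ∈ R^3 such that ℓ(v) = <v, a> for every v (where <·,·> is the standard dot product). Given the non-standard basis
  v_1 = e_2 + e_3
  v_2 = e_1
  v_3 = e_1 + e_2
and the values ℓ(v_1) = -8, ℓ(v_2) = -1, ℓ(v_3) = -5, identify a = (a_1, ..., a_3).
a = (-1, -4, -4)

Write a = (a_1, ..., a_3) in the standard basis. For each basis vector v_i, ℓ(v_i) = <v_i, a> is a linear equation in the a_j's. Collect the n equations into a matrix system V a = ℓ, where row i of V is v_i (expressed in the standard basis). Since V is invertible (lower-triangular with 1s on the diagonal, up to permutation), solve by back-substitution:
  V =
[[0, 1, 1],
 [1, 0, 0],
 [1, 1, 0]]
  V a = (-8, -1, -5)
Solving gives a = (-1, -4, -4).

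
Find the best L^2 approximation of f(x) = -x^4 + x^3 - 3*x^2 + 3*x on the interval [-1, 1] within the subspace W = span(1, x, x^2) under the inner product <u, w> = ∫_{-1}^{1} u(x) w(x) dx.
g(x) = -27*x^2/7 + 18*x/5 + 3/35

The best approximation g ∈ W is the orthogonal projection of f onto W. Writing g = a_0 + a_1 x + a_2 x^2, the coefficients solve the normal equations G · a = b where
  G_{ij} = <φ_i, φ_j> and b_i = <f, φ_i>, with φ_0 = 1, φ_1 = x, φ_2 = x^2.
G =
  [2, 0, 2/3]
  [0, 2/3, 0]
  [2/3, 0, 2/5],
b = (-12/5, 12/5, -52/35).
Solving gives a_0 = 3/35, a_1 = 18/5, a_2 = -27/7, so
  g(x) = -27*x^2/7 + 18*x/5 + 3/35.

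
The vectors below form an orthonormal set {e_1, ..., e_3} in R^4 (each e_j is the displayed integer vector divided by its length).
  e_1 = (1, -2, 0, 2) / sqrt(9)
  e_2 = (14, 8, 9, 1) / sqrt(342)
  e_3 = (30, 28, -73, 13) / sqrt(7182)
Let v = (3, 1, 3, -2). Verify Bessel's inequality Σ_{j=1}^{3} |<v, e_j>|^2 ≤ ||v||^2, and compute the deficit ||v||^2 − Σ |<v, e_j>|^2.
Σ |<v, e_j>|^2 = 3722/189; ||v||^2 = 23; deficit = 625/189

Write each e_j = u_j / sqrt(<u_j, u_j>) where u_j is the displayed integer vector. Then <v, e_j> = <v, u_j> / sqrt(<u_j, u_j>), so |<v, e_j>|^2 = <v, u_j>^2 / <u_j, u_j>.
Coefficients: <v, e_1> = -3/sqrt(9), <v, e_2> = 75/sqrt(342), <v, e_3> = -127/sqrt(7182).
Square and sum: Σ |<v, e_j>|^2 = 3722/189.
Compute ||v||^2 = v·v = 23.
Deficit = 23 − 3722/189 = 625/189 ≥ 0, confirming Bessel's inequality. (The deficit equals ||v − Σ <v,e_j> e_j||^2, the squared distance from v to span{e_j}.)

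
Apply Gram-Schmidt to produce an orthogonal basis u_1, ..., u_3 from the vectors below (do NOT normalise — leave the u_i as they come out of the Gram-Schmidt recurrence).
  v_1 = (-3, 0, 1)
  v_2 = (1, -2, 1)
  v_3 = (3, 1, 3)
Orthogonal basis:
  u_1 = (-3, 0, 1)
  u_2 = (2/5, -2, 6/5)
  u_3 = (1, 2, 3)

Apply the Gram-Schmidt recurrence
  u_1 = v_1
  u_i = v_i − Σ_{j<i} ((v_i · u_j) / (u_j · u_j)) · u_j.

Step by step this gives:
  u_1 = (-3, 0, 1)
  u_2 = (2/5, -2, 6/5)
  u_3 = (1, 2, 3)

Orthogonality check:
  u_2 · u_1 = 0 (should be 0)
  u_3 · u_1 = 0 (should be 0)
  u_3 · u_2 = 0 (should be 0)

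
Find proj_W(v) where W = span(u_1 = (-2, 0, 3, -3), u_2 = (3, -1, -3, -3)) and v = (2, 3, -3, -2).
proj_W(v) = (619/290, -177/290, -663/290, -399/290)

Set up U = [u_1 | ... | u_2] ∈ R^(4×2). The projector onto W = col(U) is P = U (U^T U)^(-1) U^T.
Compute U^T U =
  [22, -6]
  [-6, 28],
and U^T v = (-7, 18).
Solve U^T U · c = U^T v for the coefficients: c = (-22/145, 177/290). The projection is proj_W(v) = U c.
Check: (v - proj_W(v)) · u_1 = 0  (should be 0).
Check: (v - proj_W(v)) · u_2 = 0  (should be 0).
Result: proj_W(v) = (619/290, -177/290, -663/290, -399/290).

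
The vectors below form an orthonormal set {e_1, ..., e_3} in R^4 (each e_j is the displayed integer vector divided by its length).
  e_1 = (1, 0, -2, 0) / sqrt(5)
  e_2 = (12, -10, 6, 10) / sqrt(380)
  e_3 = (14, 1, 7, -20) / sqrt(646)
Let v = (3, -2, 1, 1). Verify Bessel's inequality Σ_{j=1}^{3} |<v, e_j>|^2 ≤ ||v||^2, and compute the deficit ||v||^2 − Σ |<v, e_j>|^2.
Σ |<v, e_j>|^2 = 509/34; ||v||^2 = 15; deficit = 1/34

Write each e_j = u_j / sqrt(<u_j, u_j>) where u_j is the displayed integer vector. Then <v, e_j> = <v, u_j> / sqrt(<u_j, u_j>), so |<v, e_j>|^2 = <v, u_j>^2 / <u_j, u_j>.
Coefficients: <v, e_1> = 1/sqrt(5), <v, e_2> = 72/sqrt(380), <v, e_3> = 27/sqrt(646).
Square and sum: Σ |<v, e_j>|^2 = 509/34.
Compute ||v||^2 = v·v = 15.
Deficit = 15 − 509/34 = 1/34 ≥ 0, confirming Bessel's inequality. (The deficit equals ||v − Σ <v,e_j> e_j||^2, the squared distance from v to span{e_j}.)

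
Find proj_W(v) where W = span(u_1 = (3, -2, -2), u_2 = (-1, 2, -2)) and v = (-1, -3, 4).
proj_W(v) = (-1/9, -19/9, 40/9)

Set up U = [u_1 | ... | u_2] ∈ R^(3×2). The projector onto W = col(U) is P = U (U^T U)^(-1) U^T.
Compute U^T U =
  [17, -3]
  [-3, 9],
and U^T v = (-5, -13).
Solve U^T U · c = U^T v for the coefficients: c = (-7/12, -59/36). The projection is proj_W(v) = U c.
Check: (v - proj_W(v)) · u_1 = 0  (should be 0).
Check: (v - proj_W(v)) · u_2 = 0  (should be 0).
Result: proj_W(v) = (-1/9, -19/9, 40/9).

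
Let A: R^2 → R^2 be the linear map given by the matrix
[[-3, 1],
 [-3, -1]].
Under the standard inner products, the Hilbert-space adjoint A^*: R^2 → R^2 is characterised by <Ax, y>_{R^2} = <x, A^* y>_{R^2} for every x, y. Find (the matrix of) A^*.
A^* = A^T =
[[-3, -3],
 [1, -1]]

For real matrices with standard dot products, the defining identity <Ax, y> = <x, A^* y> gives (Ax)^T y = x^T (A^*) y, i.e. x^T A^T y = x^T (A^*) y. Since this holds for all x, y, we must have A^* = A^T. Therefore
A^* =
[[-3, -3],
 [1, -1]].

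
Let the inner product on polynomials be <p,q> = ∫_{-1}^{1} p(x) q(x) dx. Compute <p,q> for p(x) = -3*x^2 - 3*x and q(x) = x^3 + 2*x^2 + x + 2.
<p,q> = -48/5

Expand the product: p(x)·q(x) = -3*x^5 - 9*x^4 - 9*x^3 - 9*x^2 - 6*x.
∫_{-1}^{1} of each monomial x^k gives [2/(k+1) if k even, 0 if k odd]. Integrating term-by-term (or equivalently evaluating the antiderivative F(x) = -x^6/2 - 9*x^5/5 - 9*x^4/4 - 3*x^3 - 3*x^2 at the endpoints):
  F(1) − F(−1) = -211/20 − (-19/20) = -48/5.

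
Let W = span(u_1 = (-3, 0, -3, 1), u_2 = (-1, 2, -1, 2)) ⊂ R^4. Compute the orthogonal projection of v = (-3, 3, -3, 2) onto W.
proj_W(v) = (-20/7, 16/7, -20/7, 20/7)

Set up U = [u_1 | ... | u_2] ∈ R^(4×2). The projector onto W = col(U) is P = U (U^T U)^(-1) U^T.
Compute U^T U =
  [19, 8]
  [8, 10],
and U^T v = (20, 16).
Solve U^T U · c = U^T v for the coefficients: c = (4/7, 8/7). The projection is proj_W(v) = U c.
Check: (v - proj_W(v)) · u_1 = 0  (should be 0).
Check: (v - proj_W(v)) · u_2 = 0  (should be 0).
Result: proj_W(v) = (-20/7, 16/7, -20/7, 20/7).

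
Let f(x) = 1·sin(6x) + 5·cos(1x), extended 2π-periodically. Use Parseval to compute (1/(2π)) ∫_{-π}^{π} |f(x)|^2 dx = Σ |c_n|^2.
Σ |c_n|^2 = 13

Expand |f|^2 and use orthogonality of {sin(nx), cos(mx)} on [-π, π]:
  ∫_{-π}^{π} sin(nx)^2 dx = π, ∫ cos(mx)^2 dx = π, and cross terms integrate to 0.
So ∫_{-π}^{π} f(x)^2 dx = 1^2 · π + 5^2 · π = (1 + 25)π.
Divide by 2π: (1 + 25)/2 = 13.
By Parseval, this equals Σ |c_n|^2.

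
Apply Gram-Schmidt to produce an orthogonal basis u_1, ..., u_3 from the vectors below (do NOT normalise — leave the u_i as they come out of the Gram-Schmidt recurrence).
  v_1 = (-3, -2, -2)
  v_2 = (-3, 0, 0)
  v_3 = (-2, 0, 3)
Orthogonal basis:
  u_1 = (-3, -2, -2)
  u_2 = (-24/17, 18/17, 18/17)
  u_3 = (0, -3/2, 3/2)

Apply the Gram-Schmidt recurrence
  u_1 = v_1
  u_i = v_i − Σ_{j<i} ((v_i · u_j) / (u_j · u_j)) · u_j.

Step by step this gives:
  u_1 = (-3, -2, -2)
  u_2 = (-24/17, 18/17, 18/17)
  u_3 = (0, -3/2, 3/2)

Orthogonality check:
  u_2 · u_1 = 0 (should be 0)
  u_3 · u_1 = 0 (should be 0)
  u_3 · u_2 = 0 (should be 0)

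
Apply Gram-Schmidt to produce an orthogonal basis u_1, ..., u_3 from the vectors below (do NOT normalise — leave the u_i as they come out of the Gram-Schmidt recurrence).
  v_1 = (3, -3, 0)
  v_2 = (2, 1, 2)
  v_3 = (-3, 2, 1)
Orthogonal basis:
  u_1 = (3, -3, 0)
  u_2 = (3/2, 3/2, 2)
  u_3 = (-10/17, -10/17, 15/17)

Apply the Gram-Schmidt recurrence
  u_1 = v_1
  u_i = v_i − Σ_{j<i} ((v_i · u_j) / (u_j · u_j)) · u_j.

Step by step this gives:
  u_1 = (3, -3, 0)
  u_2 = (3/2, 3/2, 2)
  u_3 = (-10/17, -10/17, 15/17)

Orthogonality check:
  u_2 · u_1 = 0 (should be 0)
  u_3 · u_1 = 0 (should be 0)
  u_3 · u_2 = 0 (should be 0)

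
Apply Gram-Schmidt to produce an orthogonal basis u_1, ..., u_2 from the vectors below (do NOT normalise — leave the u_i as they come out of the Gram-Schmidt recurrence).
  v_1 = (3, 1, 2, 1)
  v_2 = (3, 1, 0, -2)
Orthogonal basis:
  u_1 = (3, 1, 2, 1)
  u_2 = (7/5, 7/15, -16/15, -38/15)

Apply the Gram-Schmidt recurrence
  u_1 = v_1
  u_i = v_i − Σ_{j<i} ((v_i · u_j) / (u_j · u_j)) · u_j.

Step by step this gives:
  u_1 = (3, 1, 2, 1)
  u_2 = (7/5, 7/15, -16/15, -38/15)

Orthogonality check:
  u_2 · u_1 = 0 (should be 0)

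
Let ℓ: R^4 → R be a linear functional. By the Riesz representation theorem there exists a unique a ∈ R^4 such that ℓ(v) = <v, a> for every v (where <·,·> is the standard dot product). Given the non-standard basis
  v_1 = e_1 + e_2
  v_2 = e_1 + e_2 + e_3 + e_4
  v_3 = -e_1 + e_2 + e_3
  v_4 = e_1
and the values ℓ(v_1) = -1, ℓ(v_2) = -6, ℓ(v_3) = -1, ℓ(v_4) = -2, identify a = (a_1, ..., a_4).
a = (-2, 1, -4, -1)

Write a = (a_1, ..., a_4) in the standard basis. For each basis vector v_i, ℓ(v_i) = <v_i, a> is a linear equation in the a_j's. Collect the n equations into a matrix system V a = ℓ, where row i of V is v_i (expressed in the standard basis). Since V is invertible (lower-triangular with 1s on the diagonal, up to permutation), solve by back-substitution:
  V =
[[1, 1, 0, 0],
 [1, 1, 1, 1],
 [-1, 1, 1, 0],
 [1, 0, 0, 0]]
  V a = (-1, -6, -1, -2)
Solving gives a = (-2, 1, -4, -1).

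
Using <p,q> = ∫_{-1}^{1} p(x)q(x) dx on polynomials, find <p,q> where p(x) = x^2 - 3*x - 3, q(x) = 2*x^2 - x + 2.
<p,q> = -178/15

Expand the product: p(x)·q(x) = 2*x^4 - 7*x^3 - x^2 - 3*x - 6.
∫_{-1}^{1} of each monomial x^k gives [2/(k+1) if k even, 0 if k odd]. Integrating term-by-term (or equivalently evaluating the antiderivative F(x) = 2*x^5/5 - 7*x^4/4 - x^3/3 - 3*x^2/2 - 6*x at the endpoints):
  F(1) − F(−1) = -551/60 − (161/60) = -178/15.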